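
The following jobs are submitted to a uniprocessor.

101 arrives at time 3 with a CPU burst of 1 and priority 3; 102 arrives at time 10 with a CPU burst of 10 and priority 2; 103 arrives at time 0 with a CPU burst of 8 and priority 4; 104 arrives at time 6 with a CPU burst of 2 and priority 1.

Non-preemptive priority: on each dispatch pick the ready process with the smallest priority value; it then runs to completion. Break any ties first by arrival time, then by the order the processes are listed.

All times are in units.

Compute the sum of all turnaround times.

Timeline: | 103 0-8 | 104 8-10 | 102 10-20 | 101 20-21 |
Completion: 101=21  102=20  103=8  104=10
Turnaround (C−A): 101=18  102=10  103=8  104=4
Turnaround = completion − arrival: 101=18, 102=10, 103=8, 104=4
Total turnaround = 18 + 10 + 8 + 4 = 40

40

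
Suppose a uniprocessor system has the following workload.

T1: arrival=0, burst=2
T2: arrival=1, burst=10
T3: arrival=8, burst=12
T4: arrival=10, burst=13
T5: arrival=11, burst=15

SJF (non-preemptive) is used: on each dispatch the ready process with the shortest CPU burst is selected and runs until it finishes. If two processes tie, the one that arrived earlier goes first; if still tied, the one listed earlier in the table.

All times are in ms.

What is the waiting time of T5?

26

Gantt: | T1 0-2 | T2 2-12 | T3 12-24 | T4 24-37 | T5 37-52 |
Completion: T1=2  T2=12  T3=24  T4=37  T5=52
Turnaround (C−A): T1=2  T2=11  T3=16  T4=27  T5=41
Waiting(T5) = turnaround − burst = 41 − 15 = 26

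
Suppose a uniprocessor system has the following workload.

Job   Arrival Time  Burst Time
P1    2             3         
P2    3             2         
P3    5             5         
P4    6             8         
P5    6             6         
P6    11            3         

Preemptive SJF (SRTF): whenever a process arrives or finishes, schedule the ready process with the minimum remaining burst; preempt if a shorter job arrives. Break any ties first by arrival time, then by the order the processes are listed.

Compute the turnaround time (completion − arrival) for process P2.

Timeline: | idle 0-2 | P1 2-5 | P2 5-7 | P3 7-12 | P6 12-15 | P5 15-21 | P4 21-29 |
Completion: P1=5  P2=7  P3=12  P4=29  P5=21  P6=15
Turnaround (C−A): P1=3  P2=4  P3=7  P4=23  P5=15  P6=4
Turnaround(P2) = completion − arrival = 7 − 3 = 4

4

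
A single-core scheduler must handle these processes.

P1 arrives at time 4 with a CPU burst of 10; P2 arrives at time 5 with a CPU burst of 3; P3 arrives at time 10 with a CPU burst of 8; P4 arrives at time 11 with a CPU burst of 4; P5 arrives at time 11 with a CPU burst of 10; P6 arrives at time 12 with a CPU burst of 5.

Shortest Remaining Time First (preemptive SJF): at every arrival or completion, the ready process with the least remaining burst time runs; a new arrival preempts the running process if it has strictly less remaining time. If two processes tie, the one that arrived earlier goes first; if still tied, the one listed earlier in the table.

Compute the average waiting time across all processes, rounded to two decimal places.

9.00

Gantt: | idle 0-4 | P1 4-5 | P2 5-8 | P1 8-11 | P4 11-15 | P6 15-20 | P1 20-26 | P3 26-34 | P5 34-44 |
Completion: P1=26  P2=8  P3=34  P4=15  P5=44  P6=20
Waiting times: P1=12, P2=0, P3=16, P4=0, P5=23, P6=3
Average waiting = (12+0+16+0+23+3) / 6 = 54/6 = 9.00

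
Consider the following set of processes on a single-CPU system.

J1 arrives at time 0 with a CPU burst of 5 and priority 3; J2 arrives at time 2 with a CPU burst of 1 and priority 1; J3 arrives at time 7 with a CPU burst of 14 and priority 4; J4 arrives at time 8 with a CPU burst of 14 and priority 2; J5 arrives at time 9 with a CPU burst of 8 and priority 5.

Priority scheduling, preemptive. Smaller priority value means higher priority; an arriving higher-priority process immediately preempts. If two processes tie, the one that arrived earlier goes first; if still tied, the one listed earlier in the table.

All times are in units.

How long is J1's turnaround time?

Schedule: | J1 0-2 | J2 2-3 | J1 3-6 | idle 6-7 | J3 7-8 | J4 8-22 | J3 22-35 | J5 35-43 |
Completion: J1=6  J2=3  J3=35  J4=22  J5=43
Turnaround (C−A): J1=6  J2=1  J3=28  J4=14  J5=34
Turnaround(J1) = completion − arrival = 6 − 0 = 6

6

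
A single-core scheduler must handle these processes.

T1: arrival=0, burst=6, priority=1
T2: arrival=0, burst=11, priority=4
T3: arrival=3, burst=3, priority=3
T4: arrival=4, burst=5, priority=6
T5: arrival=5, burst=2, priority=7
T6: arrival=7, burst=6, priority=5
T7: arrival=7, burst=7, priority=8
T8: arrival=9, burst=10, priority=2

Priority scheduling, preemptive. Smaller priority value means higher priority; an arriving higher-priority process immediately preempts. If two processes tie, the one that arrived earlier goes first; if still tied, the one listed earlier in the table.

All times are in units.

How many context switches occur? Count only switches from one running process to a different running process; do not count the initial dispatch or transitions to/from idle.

Gantt: | T1 0-6 | T3 6-9 | T8 9-19 | T2 19-30 | T6 30-36 | T4 36-41 | T5 41-43 | T7 43-50 |
Completion: T1=6  T2=30  T3=9  T4=41  T5=43  T6=36  T7=50  T8=19

7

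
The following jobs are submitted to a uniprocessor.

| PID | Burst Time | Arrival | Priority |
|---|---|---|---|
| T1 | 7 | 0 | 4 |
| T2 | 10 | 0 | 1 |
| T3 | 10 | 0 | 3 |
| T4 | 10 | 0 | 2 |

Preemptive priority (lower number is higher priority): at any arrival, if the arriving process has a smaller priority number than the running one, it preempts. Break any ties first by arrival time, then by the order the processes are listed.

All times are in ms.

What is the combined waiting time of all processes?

Timeline: | T2 0-10 | T4 10-20 | T3 20-30 | T1 30-37 |
Completion: T1=37  T2=10  T3=30  T4=20
Turnaround (C−A): T1=37  T2=10  T3=30  T4=20
Waiting = turnaround − burst: T1=30, T2=0, T3=20, T4=10
Total waiting = 30 + 0 + 20 + 10 = 60

60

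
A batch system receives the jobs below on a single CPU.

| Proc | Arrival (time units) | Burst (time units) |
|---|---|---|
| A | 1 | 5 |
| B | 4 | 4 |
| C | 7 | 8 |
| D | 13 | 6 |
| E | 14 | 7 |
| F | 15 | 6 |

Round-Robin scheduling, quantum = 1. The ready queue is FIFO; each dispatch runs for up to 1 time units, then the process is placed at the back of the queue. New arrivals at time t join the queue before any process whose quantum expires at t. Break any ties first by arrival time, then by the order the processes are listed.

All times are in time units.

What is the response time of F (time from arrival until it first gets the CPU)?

2

Schedule: | idle 0-1 | A 1-4 | B 4-5 | A 5-6 | B 6-7 | A 7-8 | C 8-9 | B 9-10 | C 10-11 | B 11-12 | C 12-13 | D 13-14 | C 14-15 | E 15-16 | D 16-17 | F 17-18 | C 18-19 | E 19-20 | D 20-21 | F 21-22 | C 22-23 | E 23-24 | D 24-25 | F 25-26 | C 26-27 | E 27-28 | D 28-29 | F 29-30 | C 30-31 | E 31-32 | D 32-33 | F 33-34 | E 34-35 | F 35-36 | E 36-37 |
Completion: A=8  B=12  C=31  D=33  E=37  F=36
Response(F) = first start − arrival = 17 − 15 = 2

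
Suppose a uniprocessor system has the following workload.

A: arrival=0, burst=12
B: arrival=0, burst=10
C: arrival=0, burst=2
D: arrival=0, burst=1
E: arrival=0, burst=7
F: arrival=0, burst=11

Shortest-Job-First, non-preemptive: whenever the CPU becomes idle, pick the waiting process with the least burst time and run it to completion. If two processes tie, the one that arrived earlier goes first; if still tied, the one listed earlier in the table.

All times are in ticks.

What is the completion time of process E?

Schedule: | D 0-1 | C 1-3 | E 3-10 | B 10-20 | F 20-31 | A 31-43 |
Completion: A=43  B=20  C=3  D=1  E=10  F=31
Turnaround (C−A): A=43  B=20  C=3  D=1  E=10  F=31

10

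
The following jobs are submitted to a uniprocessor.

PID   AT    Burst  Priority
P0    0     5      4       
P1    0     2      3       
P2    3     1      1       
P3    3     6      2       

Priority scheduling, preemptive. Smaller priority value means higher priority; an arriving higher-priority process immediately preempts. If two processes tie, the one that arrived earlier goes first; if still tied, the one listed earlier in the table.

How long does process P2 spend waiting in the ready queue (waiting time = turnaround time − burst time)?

0

Schedule: | P1 0-2 | P0 2-3 | P2 3-4 | P3 4-10 | P0 10-14 |
Completion: P0=14  P1=2  P2=4  P3=10
Waiting(P2) = turnaround − burst = 1 − 1 = 0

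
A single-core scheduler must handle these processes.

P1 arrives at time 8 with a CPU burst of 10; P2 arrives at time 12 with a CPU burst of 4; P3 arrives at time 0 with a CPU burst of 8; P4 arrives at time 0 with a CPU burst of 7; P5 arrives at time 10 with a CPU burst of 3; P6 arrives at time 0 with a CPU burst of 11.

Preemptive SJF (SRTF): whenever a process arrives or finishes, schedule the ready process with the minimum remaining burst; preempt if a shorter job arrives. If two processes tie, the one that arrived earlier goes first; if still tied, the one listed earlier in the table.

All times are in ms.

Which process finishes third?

P2

Schedule: | P4 0-7 | P3 7-10 | P5 10-13 | P2 13-17 | P3 17-22 | P1 22-32 | P6 32-43 |
Completion: P1=32  P2=17  P3=22  P4=7  P5=13  P6=43
Turnaround (C−A): P1=24  P2=5  P3=22  P4=7  P5=3  P6=43
Finish order: P4 → P5 → P2 → P3 → P1 → P6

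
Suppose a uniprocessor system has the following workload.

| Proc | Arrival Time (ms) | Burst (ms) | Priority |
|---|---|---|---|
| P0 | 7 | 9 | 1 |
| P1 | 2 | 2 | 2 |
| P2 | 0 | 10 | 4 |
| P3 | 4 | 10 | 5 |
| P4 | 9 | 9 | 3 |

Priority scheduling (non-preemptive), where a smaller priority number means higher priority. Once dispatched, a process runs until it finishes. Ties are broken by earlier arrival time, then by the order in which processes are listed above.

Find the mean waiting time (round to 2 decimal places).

Schedule: | P2 0-10 | P0 10-19 | P1 19-21 | P4 21-30 | P3 30-40 |
Completion: P0=19  P1=21  P2=10  P3=40  P4=30
Turnaround (C−A): P0=12  P1=19  P2=10  P3=36  P4=21
Waiting times: P0=3, P1=17, P2=0, P3=26, P4=12
Average waiting = (3+17+0+26+12) / 5 = 58/5 = 11.60

11.60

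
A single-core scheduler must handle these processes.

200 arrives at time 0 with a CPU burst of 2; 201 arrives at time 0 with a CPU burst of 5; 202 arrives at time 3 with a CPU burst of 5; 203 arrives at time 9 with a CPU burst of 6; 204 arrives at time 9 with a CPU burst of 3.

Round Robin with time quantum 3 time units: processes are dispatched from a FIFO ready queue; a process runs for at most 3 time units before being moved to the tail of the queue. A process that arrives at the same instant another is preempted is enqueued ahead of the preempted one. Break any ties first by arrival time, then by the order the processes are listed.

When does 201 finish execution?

Timeline: | 200 0-2 | 201 2-5 | 202 5-8 | 201 8-10 | 202 10-12 | 203 12-15 | 204 15-18 | 203 18-21 |
Completion: 200=2  201=10  202=12  203=21  204=18

10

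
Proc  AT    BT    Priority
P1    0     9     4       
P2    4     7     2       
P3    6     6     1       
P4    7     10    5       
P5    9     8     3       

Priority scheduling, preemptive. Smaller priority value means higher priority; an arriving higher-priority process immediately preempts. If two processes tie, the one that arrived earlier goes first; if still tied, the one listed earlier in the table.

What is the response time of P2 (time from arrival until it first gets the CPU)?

Timeline: | P1 0-4 | P2 4-6 | P3 6-12 | P2 12-17 | P5 17-25 | P1 25-30 | P4 30-40 |
Completion: P1=30  P2=17  P3=12  P4=40  P5=25
Turnaround (C−A): P1=30  P2=13  P3=6  P4=33  P5=16
Response(P2) = first start − arrival = 4 − 4 = 0

0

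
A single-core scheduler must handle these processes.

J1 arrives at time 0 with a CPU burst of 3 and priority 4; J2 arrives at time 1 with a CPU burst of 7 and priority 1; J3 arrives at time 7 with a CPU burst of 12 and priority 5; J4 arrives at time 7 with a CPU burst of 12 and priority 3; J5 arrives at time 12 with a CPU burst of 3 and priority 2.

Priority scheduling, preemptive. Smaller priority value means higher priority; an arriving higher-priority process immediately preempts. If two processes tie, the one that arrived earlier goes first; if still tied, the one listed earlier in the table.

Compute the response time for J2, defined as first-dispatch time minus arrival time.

0

Schedule: | J1 0-1 | J2 1-8 | J4 8-12 | J5 12-15 | J4 15-23 | J1 23-25 | J3 25-37 |
Completion: J1=25  J2=8  J3=37  J4=23  J5=15
Turnaround (C−A): J1=25  J2=7  J3=30  J4=16  J5=3
Response(J2) = first start − arrival = 1 − 1 = 0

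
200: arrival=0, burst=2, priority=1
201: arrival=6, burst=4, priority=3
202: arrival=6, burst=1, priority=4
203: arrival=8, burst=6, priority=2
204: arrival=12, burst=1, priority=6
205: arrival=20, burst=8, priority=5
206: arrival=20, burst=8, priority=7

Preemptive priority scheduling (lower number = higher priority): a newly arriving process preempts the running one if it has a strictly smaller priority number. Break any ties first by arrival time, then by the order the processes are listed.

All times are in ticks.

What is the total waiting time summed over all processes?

Schedule: | 200 0-2 | idle 2-6 | 201 6-8 | 203 8-14 | 201 14-16 | 202 16-17 | 204 17-18 | idle 18-20 | 205 20-28 | 206 28-36 |
Completion: 200=2  201=16  202=17  203=14  204=18  205=28  206=36
Waiting = turnaround − burst: 200=0, 201=6, 202=10, 203=0, 204=5, 205=0, 206=8
Total waiting = 0 + 6 + 10 + 0 + 5 + 0 + 8 = 29

29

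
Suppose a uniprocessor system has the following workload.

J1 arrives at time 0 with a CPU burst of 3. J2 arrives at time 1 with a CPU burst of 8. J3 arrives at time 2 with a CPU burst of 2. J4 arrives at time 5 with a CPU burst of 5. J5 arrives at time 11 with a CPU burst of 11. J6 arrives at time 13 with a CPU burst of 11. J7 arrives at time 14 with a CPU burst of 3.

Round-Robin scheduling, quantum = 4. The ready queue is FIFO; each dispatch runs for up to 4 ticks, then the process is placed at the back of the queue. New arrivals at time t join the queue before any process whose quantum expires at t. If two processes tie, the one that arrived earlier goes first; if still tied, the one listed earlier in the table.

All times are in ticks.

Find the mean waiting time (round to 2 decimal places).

Timeline: | J1 0-3 | J2 3-7 | J3 7-9 | J4 9-13 | J2 13-17 | J5 17-21 | J6 21-25 | J4 25-26 | J7 26-29 | J5 29-33 | J6 33-37 | J5 37-40 | J6 40-43 |
Completion: J1=3  J2=17  J3=9  J4=26  J5=40  J6=43  J7=29
Waiting times: J1=0, J2=8, J3=5, J4=16, J5=18, J6=19, J7=12
Average waiting = (0+8+5+16+18+19+12) / 7 = 78/7 = 11.14

11.14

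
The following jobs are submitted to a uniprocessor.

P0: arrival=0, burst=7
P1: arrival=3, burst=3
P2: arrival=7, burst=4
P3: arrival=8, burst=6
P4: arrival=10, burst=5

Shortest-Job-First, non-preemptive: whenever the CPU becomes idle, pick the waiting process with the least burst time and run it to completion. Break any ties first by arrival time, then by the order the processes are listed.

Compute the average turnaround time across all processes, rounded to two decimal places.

9.40

Schedule: | P0 0-7 | P1 7-10 | P2 10-14 | P4 14-19 | P3 19-25 |
Completion: P0=7  P1=10  P2=14  P3=25  P4=19
Turnaround (C−A): P0=7  P1=7  P2=7  P3=17  P4=9
Turnaround times: P0=7, P1=7, P2=7, P3=17, P4=9
Average turnaround = (7+7+7+17+9) / 5 = 47/5 = 9.40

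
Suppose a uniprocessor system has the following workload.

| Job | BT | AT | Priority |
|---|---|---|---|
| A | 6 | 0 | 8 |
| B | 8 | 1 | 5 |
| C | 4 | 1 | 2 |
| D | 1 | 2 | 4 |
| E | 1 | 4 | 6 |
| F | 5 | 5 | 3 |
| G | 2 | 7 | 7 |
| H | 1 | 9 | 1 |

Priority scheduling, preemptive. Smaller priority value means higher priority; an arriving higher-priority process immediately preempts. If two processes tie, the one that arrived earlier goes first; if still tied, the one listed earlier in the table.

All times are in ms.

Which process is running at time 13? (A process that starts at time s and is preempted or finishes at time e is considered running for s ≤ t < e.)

B

Timeline: | A 0-1 | C 1-5 | F 5-9 | H 9-10 | F 10-11 | D 11-12 | B 12-20 | E 20-21 | G 21-23 | A 23-28 |
Completion: A=28  B=20  C=5  D=12  E=21  F=11  G=23  H=10
Turnaround (C−A): A=28  B=19  C=4  D=10  E=17  F=6  G=16  H=1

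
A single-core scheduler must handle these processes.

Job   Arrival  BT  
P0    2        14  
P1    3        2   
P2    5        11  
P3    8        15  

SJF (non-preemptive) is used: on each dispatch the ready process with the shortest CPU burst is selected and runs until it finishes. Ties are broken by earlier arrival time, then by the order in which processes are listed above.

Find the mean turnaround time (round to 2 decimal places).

Gantt: | idle 0-2 | P0 2-16 | P1 16-18 | P2 18-29 | P3 29-44 |
Completion: P0=16  P1=18  P2=29  P3=44
Turnaround (C−A): P0=14  P1=15  P2=24  P3=36
Turnaround times: P0=14, P1=15, P2=24, P3=36
Average turnaround = (14+15+24+36) / 4 = 89/4 = 22.25

22.25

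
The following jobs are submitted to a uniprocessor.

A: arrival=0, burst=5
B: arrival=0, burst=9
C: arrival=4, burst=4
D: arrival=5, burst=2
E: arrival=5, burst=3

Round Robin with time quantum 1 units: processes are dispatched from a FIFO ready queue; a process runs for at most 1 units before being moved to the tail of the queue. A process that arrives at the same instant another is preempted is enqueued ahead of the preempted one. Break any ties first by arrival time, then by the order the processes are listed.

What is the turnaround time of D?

8

Timeline: | A 0-1 | B 1-2 | A 2-3 | B 3-4 | A 4-5 | C 5-6 | B 6-7 | D 7-8 | E 8-9 | A 9-10 | C 10-11 | B 11-12 | D 12-13 | E 13-14 | A 14-15 | C 15-16 | B 16-17 | E 17-18 | C 18-19 | B 19-23 |
Completion: A=15  B=23  C=19  D=13  E=18
Turnaround (C−A): A=15  B=23  C=15  D=8  E=13
Turnaround(D) = completion − arrival = 13 − 5 = 8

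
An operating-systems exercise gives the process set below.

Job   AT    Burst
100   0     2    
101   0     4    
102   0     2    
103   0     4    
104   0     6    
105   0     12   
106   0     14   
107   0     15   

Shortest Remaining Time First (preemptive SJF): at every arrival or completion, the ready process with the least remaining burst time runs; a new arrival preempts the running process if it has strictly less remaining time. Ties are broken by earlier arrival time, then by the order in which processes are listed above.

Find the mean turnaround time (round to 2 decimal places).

22.13

Timeline: | 100 0-2 | 102 2-4 | 101 4-8 | 103 8-12 | 104 12-18 | 105 18-30 | 106 30-44 | 107 44-59 |
Completion: 100=2  101=8  102=4  103=12  104=18  105=30  106=44  107=59
Turnaround (C−A): 100=2  101=8  102=4  103=12  104=18  105=30  106=44  107=59
Turnaround times: 100=2, 101=8, 102=4, 103=12, 104=18, 105=30, 106=44, 107=59
Average turnaround = (2+8+4+12+18+30+44+59) / 8 = 177/8 = 22.13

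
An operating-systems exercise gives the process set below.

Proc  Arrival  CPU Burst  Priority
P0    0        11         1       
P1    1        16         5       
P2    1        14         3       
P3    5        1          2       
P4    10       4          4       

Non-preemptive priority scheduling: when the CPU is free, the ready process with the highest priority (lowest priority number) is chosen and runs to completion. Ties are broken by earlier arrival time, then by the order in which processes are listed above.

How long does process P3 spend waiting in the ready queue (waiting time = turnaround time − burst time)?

6

Timeline: | P0 0-11 | P3 11-12 | P2 12-26 | P4 26-30 | P1 30-46 |
Completion: P0=11  P1=46  P2=26  P3=12  P4=30
Turnaround (C−A): P0=11  P1=45  P2=25  P3=7  P4=20
Waiting(P3) = turnaround − burst = 7 − 1 = 6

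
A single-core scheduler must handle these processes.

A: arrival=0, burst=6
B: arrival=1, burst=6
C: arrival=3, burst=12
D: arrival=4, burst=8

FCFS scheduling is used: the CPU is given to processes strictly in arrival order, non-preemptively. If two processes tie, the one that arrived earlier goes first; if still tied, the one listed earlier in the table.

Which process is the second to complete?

B

Timeline: | A 0-6 | B 6-12 | C 12-24 | D 24-32 |
Completion: A=6  B=12  C=24  D=32
Turnaround (C−A): A=6  B=11  C=21  D=28
Finish order: A → B → C → D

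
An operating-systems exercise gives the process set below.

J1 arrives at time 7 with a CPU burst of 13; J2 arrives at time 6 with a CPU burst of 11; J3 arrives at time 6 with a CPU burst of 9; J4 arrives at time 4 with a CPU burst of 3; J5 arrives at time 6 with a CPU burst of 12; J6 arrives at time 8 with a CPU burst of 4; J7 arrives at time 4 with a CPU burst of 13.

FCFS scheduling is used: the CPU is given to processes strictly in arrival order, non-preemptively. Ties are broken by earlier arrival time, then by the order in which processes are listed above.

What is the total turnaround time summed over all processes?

Gantt: | idle 0-4 | J4 4-7 | J7 7-20 | J2 20-31 | J3 31-40 | J5 40-52 | J1 52-65 | J6 65-69 |
Completion: J1=65  J2=31  J3=40  J4=7  J5=52  J6=69  J7=20
Turnaround (C−A): J1=58  J2=25  J3=34  J4=3  J5=46  J6=61  J7=16
Turnaround = completion − arrival: J1=58, J2=25, J3=34, J4=3, J5=46, J6=61, J7=16
Total turnaround = 58 + 25 + 34 + 3 + 46 + 61 + 16 = 243

243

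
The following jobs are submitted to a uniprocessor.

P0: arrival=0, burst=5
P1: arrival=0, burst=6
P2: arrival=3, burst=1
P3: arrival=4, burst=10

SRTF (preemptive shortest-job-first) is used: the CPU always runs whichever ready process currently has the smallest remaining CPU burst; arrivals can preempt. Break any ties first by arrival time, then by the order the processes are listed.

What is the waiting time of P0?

Schedule: | P0 0-3 | P2 3-4 | P0 4-6 | P1 6-12 | P3 12-22 |
Completion: P0=6  P1=12  P2=4  P3=22
Waiting(P0) = turnaround − burst = 6 − 5 = 1

1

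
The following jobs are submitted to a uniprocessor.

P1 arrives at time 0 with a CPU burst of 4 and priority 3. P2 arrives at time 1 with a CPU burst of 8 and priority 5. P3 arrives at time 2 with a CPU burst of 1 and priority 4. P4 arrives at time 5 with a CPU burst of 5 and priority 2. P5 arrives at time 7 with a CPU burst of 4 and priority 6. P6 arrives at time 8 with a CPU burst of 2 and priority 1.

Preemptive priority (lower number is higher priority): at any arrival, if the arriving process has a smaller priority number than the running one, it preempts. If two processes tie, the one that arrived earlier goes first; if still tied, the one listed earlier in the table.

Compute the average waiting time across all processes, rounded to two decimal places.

4.67

Gantt: | P1 0-4 | P3 4-5 | P4 5-8 | P6 8-10 | P4 10-12 | P2 12-20 | P5 20-24 |
Completion: P1=4  P2=20  P3=5  P4=12  P5=24  P6=10
Waiting times: P1=0, P2=11, P3=2, P4=2, P5=13, P6=0
Average waiting = (0+11+2+2+13+0) / 6 = 28/6 = 4.67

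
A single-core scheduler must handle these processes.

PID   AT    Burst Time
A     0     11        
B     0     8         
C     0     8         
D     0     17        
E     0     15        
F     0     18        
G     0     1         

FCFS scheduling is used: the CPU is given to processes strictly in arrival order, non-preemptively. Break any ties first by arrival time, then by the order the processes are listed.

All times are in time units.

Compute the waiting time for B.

11

Gantt: | A 0-11 | B 11-19 | C 19-27 | D 27-44 | E 44-59 | F 59-77 | G 77-78 |
Completion: A=11  B=19  C=27  D=44  E=59  F=77  G=78
Waiting(B) = turnaround − burst = 19 − 8 = 11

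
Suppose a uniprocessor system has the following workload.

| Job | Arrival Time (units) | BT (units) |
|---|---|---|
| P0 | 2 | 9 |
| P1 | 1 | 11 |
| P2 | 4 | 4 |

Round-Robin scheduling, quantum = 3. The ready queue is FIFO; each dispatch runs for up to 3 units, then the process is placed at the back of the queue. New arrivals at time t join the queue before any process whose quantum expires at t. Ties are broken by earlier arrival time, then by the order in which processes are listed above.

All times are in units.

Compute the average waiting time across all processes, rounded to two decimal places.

11.33

Gantt: | idle 0-1 | P1 1-4 | P0 4-7 | P2 7-10 | P1 10-13 | P0 13-16 | P2 16-17 | P1 17-20 | P0 20-23 | P1 23-25 |
Completion: P0=23  P1=25  P2=17
Turnaround (C−A): P0=21  P1=24  P2=13
Waiting times: P0=12, P1=13, P2=9
Average waiting = (12+13+9) / 3 = 34/3 = 11.33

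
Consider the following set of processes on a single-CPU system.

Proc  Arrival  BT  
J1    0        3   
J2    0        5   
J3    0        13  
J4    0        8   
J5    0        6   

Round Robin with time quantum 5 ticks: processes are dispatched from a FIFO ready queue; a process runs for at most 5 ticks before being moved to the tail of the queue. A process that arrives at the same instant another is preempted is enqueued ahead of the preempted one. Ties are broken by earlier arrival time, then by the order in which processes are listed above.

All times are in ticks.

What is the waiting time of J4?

23

Gantt: | J1 0-3 | J2 3-8 | J3 8-13 | J4 13-18 | J5 18-23 | J3 23-28 | J4 28-31 | J5 31-32 | J3 32-35 |
Completion: J1=3  J2=8  J3=35  J4=31  J5=32
Turnaround (C−A): J1=3  J2=8  J3=35  J4=31  J5=32
Waiting(J4) = turnaround − burst = 31 − 8 = 23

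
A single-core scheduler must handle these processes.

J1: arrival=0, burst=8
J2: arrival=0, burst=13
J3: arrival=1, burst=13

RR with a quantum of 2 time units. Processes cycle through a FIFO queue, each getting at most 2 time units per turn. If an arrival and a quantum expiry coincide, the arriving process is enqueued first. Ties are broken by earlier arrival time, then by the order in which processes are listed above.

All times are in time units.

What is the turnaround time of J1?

20

Gantt: | J1 0-2 | J2 2-4 | J3 4-6 | J1 6-8 | J2 8-10 | J3 10-12 | J1 12-14 | J2 14-16 | J3 16-18 | J1 18-20 | J2 20-22 | J3 22-24 | J2 24-26 | J3 26-28 | J2 28-30 | J3 30-32 | J2 32-33 | J3 33-34 |
Completion: J1=20  J2=33  J3=34
Turnaround (C−A): J1=20  J2=33  J3=33
Turnaround(J1) = completion − arrival = 20 − 0 = 20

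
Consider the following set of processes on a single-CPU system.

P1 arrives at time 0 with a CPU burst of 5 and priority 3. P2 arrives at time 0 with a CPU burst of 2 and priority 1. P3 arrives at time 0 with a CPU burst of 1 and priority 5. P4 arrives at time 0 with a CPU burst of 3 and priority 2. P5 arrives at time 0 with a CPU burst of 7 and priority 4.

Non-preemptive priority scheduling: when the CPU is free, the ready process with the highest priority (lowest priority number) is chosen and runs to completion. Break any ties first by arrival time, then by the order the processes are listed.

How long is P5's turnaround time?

17

Gantt: | P2 0-2 | P4 2-5 | P1 5-10 | P5 10-17 | P3 17-18 |
Completion: P1=10  P2=2  P3=18  P4=5  P5=17
Turnaround(P5) = completion − arrival = 17 − 0 = 17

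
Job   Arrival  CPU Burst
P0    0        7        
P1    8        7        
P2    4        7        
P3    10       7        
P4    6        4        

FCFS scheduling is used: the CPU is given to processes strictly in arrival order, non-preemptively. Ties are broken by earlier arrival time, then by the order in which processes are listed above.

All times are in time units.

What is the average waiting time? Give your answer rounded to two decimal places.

7.20

Schedule: | P0 0-7 | P2 7-14 | P4 14-18 | P1 18-25 | P3 25-32 |
Completion: P0=7  P1=25  P2=14  P3=32  P4=18
Turnaround (C−A): P0=7  P1=17  P2=10  P3=22  P4=12
Waiting times: P0=0, P1=10, P2=3, P3=15, P4=8
Average waiting = (0+10+3+15+8) / 5 = 36/5 = 7.20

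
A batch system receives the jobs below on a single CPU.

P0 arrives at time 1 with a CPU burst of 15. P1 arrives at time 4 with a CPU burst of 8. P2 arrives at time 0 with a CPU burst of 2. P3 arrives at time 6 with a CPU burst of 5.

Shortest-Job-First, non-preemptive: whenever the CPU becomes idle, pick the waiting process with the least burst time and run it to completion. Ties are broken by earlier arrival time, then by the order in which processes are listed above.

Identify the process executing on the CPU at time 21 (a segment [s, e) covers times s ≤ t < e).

P3

Schedule: | P2 0-2 | P0 2-17 | P3 17-22 | P1 22-30 |
Completion: P0=17  P1=30  P2=2  P3=22
Turnaround (C−A): P0=16  P1=26  P2=2  P3=16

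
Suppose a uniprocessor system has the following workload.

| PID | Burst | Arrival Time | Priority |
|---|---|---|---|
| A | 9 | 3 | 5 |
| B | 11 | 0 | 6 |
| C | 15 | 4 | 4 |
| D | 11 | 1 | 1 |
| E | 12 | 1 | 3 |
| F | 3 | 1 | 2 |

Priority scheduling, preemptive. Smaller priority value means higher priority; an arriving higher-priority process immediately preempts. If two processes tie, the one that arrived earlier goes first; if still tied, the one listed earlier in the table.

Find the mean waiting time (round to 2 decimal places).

Gantt: | B 0-1 | D 1-12 | F 12-15 | E 15-27 | C 27-42 | A 42-51 | B 51-61 |
Completion: A=51  B=61  C=42  D=12  E=27  F=15
Turnaround (C−A): A=48  B=61  C=38  D=11  E=26  F=14
Waiting times: A=39, B=50, C=23, D=0, E=14, F=11
Average waiting = (39+50+23+0+14+11) / 6 = 137/6 = 22.83

22.83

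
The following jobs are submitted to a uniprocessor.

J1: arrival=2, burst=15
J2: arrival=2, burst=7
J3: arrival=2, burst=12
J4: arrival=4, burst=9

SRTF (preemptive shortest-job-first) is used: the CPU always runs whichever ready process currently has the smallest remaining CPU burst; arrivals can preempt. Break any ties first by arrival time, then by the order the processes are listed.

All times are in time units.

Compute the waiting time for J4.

Schedule: | idle 0-2 | J2 2-9 | J4 9-18 | J3 18-30 | J1 30-45 |
Completion: J1=45  J2=9  J3=30  J4=18
Turnaround (C−A): J1=43  J2=7  J3=28  J4=14
Waiting(J4) = turnaround − burst = 14 − 9 = 5

5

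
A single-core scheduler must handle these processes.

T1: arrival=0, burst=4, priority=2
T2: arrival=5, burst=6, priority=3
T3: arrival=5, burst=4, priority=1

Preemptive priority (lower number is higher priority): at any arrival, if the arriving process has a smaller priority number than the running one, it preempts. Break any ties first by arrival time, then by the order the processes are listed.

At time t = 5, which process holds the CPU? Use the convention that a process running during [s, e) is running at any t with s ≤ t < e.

Timeline: | T1 0-4 | idle 4-5 | T3 5-9 | T2 9-15 |
Completion: T1=4  T2=15  T3=9

T3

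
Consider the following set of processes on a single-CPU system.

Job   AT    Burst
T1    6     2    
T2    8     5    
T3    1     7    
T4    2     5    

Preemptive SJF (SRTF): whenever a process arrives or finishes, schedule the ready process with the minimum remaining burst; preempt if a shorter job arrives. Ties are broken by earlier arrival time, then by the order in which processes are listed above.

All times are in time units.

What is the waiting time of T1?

Gantt: | idle 0-1 | T3 1-2 | T4 2-7 | T1 7-9 | T2 9-14 | T3 14-20 |
Completion: T1=9  T2=14  T3=20  T4=7
Turnaround (C−A): T1=3  T2=6  T3=19  T4=5
Waiting(T1) = turnaround − burst = 3 − 2 = 1

1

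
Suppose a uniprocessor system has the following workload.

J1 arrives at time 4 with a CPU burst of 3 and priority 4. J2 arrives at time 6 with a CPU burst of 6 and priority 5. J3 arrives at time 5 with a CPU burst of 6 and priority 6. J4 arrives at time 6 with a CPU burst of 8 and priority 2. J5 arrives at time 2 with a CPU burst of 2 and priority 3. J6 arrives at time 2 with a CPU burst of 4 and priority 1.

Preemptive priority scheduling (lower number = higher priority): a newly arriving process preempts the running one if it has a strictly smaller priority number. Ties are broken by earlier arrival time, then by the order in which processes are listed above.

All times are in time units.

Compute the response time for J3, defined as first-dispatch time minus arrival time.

Timeline: | idle 0-2 | J6 2-6 | J4 6-14 | J5 14-16 | J1 16-19 | J2 19-25 | J3 25-31 |
Completion: J1=19  J2=25  J3=31  J4=14  J5=16  J6=6
Turnaround (C−A): J1=15  J2=19  J3=26  J4=8  J5=14  J6=4
Response(J3) = first start − arrival = 25 − 5 = 20

20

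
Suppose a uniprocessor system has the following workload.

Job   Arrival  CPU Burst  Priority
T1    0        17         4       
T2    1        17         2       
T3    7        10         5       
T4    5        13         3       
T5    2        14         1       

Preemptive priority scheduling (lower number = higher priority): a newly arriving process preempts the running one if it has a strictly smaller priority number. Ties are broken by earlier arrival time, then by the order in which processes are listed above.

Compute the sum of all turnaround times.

210

Timeline: | T1 0-1 | T2 1-2 | T5 2-16 | T2 16-32 | T4 32-45 | T1 45-61 | T3 61-71 |
Completion: T1=61  T2=32  T3=71  T4=45  T5=16
Turnaround (C−A): T1=61  T2=31  T3=64  T4=40  T5=14
Turnaround = completion − arrival: T1=61, T2=31, T3=64, T4=40, T5=14
Total turnaround = 61 + 31 + 64 + 40 + 14 = 210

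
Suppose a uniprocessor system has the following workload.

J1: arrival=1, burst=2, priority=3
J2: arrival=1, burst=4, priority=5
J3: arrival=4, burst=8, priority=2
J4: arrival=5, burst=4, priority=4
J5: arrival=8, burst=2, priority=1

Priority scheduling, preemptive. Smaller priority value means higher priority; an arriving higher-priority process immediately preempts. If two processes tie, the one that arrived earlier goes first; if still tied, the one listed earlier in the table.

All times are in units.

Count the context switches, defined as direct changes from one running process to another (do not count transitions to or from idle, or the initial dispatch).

6

Gantt: | idle 0-1 | J1 1-3 | J2 3-4 | J3 4-8 | J5 8-10 | J3 10-14 | J4 14-18 | J2 18-21 |
Completion: J1=3  J2=21  J3=14  J4=18  J5=10
Turnaround (C−A): J1=2  J2=20  J3=10  J4=13  J5=2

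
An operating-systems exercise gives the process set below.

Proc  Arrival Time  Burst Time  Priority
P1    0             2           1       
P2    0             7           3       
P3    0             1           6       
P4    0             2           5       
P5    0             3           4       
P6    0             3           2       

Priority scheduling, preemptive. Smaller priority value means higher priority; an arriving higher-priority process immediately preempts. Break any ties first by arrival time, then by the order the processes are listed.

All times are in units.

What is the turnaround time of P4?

17

Gantt: | P1 0-2 | P6 2-5 | P2 5-12 | P5 12-15 | P4 15-17 | P3 17-18 |
Completion: P1=2  P2=12  P3=18  P4=17  P5=15  P6=5
Turnaround (C−A): P1=2  P2=12  P3=18  P4=17  P5=15  P6=5
Turnaround(P4) = completion − arrival = 17 − 0 = 17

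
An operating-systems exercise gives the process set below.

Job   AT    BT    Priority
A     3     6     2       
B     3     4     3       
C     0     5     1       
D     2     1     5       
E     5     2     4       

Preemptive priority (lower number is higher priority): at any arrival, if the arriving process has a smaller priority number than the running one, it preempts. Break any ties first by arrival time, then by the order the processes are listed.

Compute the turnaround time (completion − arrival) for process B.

Timeline: | C 0-5 | A 5-11 | B 11-15 | E 15-17 | D 17-18 |
Completion: A=11  B=15  C=5  D=18  E=17
Turnaround (C−A): A=8  B=12  C=5  D=16  E=12
Turnaround(B) = completion − arrival = 15 − 3 = 12

12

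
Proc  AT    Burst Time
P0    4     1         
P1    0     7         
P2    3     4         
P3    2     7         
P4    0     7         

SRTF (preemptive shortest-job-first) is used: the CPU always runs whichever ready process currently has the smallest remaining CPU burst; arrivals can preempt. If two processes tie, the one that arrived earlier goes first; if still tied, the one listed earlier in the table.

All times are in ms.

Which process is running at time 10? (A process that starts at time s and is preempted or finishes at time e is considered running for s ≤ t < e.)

Gantt: | P1 0-4 | P0 4-5 | P1 5-8 | P2 8-12 | P4 12-19 | P3 19-26 |
Completion: P0=5  P1=8  P2=12  P3=26  P4=19

P2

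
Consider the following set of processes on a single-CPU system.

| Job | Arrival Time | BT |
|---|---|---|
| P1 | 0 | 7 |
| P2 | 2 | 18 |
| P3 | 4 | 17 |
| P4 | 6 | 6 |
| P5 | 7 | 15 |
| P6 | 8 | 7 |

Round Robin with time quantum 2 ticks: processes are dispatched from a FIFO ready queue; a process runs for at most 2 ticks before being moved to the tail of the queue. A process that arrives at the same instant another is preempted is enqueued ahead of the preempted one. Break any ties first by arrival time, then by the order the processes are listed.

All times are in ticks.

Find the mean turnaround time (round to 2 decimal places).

Schedule: | P1 0-2 | P2 2-4 | P1 4-6 | P3 6-8 | P2 8-10 | P4 10-12 | P1 12-14 | P5 14-16 | P6 16-18 | P3 18-20 | P2 20-22 | P4 22-24 | P1 24-25 | P5 25-27 | P6 27-29 | P3 29-31 | P2 31-33 | P4 33-35 | P5 35-37 | P6 37-39 | P3 39-41 | P2 41-43 | P5 43-45 | P6 45-46 | P3 46-48 | P2 48-50 | P5 50-52 | P3 52-54 | P2 54-56 | P5 56-58 | P3 58-60 | P2 60-62 | P5 62-64 | P3 64-66 | P2 66-68 | P5 68-69 | P3 69-70 |
Completion: P1=25  P2=68  P3=70  P4=35  P5=69  P6=46
Turnaround (C−A): P1=25  P2=66  P3=66  P4=29  P5=62  P6=38
Turnaround times: P1=25, P2=66, P3=66, P4=29, P5=62, P6=38
Average turnaround = (25+66+66+29+62+38) / 6 = 286/6 = 47.67

47.67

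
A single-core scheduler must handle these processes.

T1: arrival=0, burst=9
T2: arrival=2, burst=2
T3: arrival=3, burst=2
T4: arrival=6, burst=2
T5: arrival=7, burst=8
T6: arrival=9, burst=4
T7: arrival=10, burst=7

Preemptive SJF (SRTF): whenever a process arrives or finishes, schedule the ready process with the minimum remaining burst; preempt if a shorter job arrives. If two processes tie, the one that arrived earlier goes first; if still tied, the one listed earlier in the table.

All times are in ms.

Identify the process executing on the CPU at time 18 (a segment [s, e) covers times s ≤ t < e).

T1

Schedule: | T1 0-2 | T2 2-4 | T3 4-6 | T4 6-8 | T1 8-9 | T6 9-13 | T1 13-19 | T7 19-26 | T5 26-34 |
Completion: T1=19  T2=4  T3=6  T4=8  T5=34  T6=13  T7=26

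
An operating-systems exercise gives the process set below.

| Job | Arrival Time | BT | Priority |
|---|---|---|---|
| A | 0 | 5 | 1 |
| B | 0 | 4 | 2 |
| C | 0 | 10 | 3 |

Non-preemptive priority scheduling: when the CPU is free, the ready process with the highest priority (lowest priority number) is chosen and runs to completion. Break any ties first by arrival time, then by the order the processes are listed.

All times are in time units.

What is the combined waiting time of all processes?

14

Timeline: | A 0-5 | B 5-9 | C 9-19 |
Completion: A=5  B=9  C=19
Waiting = turnaround − burst: A=0, B=5, C=9
Total waiting = 0 + 5 + 9 = 14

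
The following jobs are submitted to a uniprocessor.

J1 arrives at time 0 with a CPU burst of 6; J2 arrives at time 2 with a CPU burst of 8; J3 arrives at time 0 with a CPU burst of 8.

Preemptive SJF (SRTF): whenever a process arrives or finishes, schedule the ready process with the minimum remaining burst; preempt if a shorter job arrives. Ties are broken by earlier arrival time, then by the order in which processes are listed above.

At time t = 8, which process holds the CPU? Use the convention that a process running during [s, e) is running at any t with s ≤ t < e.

Gantt: | J1 0-6 | J3 6-14 | J2 14-22 |
Completion: J1=6  J2=22  J3=14

J3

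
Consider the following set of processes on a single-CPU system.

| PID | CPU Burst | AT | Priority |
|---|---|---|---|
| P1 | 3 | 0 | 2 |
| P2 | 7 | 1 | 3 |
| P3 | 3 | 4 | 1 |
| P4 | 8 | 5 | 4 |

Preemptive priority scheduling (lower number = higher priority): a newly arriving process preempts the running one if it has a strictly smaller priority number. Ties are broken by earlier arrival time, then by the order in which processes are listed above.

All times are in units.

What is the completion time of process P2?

Timeline: | P1 0-3 | P2 3-4 | P3 4-7 | P2 7-13 | P4 13-21 |
Completion: P1=3  P2=13  P3=7  P4=21
Turnaround (C−A): P1=3  P2=12  P3=3  P4=16

13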